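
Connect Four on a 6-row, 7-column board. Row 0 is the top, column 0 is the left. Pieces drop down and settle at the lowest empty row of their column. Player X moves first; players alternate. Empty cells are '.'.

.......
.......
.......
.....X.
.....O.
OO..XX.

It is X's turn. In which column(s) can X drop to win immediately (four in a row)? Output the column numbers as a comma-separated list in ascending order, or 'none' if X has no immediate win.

Answer: none

Derivation:
col 0: drop X → no win
col 1: drop X → no win
col 2: drop X → no win
col 3: drop X → no win
col 4: drop X → no win
col 5: drop X → no win
col 6: drop X → no win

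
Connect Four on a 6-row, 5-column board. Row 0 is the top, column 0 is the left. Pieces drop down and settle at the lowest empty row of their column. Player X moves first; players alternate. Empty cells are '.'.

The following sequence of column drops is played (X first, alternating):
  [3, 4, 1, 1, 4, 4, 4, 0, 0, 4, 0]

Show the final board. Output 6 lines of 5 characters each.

Move 1: X drops in col 3, lands at row 5
Move 2: O drops in col 4, lands at row 5
Move 3: X drops in col 1, lands at row 5
Move 4: O drops in col 1, lands at row 4
Move 5: X drops in col 4, lands at row 4
Move 6: O drops in col 4, lands at row 3
Move 7: X drops in col 4, lands at row 2
Move 8: O drops in col 0, lands at row 5
Move 9: X drops in col 0, lands at row 4
Move 10: O drops in col 4, lands at row 1
Move 11: X drops in col 0, lands at row 3

Answer: .....
....O
....X
X...O
XO..X
OX.XO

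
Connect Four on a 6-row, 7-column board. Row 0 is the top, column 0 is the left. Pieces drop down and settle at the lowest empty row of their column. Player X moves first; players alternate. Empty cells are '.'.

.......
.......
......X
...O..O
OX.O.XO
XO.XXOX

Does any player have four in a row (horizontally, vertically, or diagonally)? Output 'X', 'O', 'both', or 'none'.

none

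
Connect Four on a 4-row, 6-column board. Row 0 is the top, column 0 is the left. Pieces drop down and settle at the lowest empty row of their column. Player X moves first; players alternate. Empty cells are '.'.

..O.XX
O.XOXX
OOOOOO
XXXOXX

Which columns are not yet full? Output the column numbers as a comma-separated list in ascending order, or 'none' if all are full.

col 0: top cell = '.' → open
col 1: top cell = '.' → open
col 2: top cell = 'O' → FULL
col 3: top cell = '.' → open
col 4: top cell = 'X' → FULL
col 5: top cell = 'X' → FULL

Answer: 0,1,3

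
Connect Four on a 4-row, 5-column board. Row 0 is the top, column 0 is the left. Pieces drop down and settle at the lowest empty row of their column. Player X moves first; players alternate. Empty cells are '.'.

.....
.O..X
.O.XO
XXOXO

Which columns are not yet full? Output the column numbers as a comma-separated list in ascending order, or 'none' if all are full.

col 0: top cell = '.' → open
col 1: top cell = '.' → open
col 2: top cell = '.' → open
col 3: top cell = '.' → open
col 4: top cell = '.' → open

Answer: 0,1,2,3,4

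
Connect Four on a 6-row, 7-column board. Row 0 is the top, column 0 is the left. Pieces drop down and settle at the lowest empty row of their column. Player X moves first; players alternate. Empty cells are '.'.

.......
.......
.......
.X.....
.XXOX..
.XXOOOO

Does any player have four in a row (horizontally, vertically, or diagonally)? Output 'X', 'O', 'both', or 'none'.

O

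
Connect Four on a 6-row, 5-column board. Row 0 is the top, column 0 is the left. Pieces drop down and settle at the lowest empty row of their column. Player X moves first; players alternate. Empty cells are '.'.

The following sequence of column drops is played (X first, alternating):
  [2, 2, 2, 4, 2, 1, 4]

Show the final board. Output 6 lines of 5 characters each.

Move 1: X drops in col 2, lands at row 5
Move 2: O drops in col 2, lands at row 4
Move 3: X drops in col 2, lands at row 3
Move 4: O drops in col 4, lands at row 5
Move 5: X drops in col 2, lands at row 2
Move 6: O drops in col 1, lands at row 5
Move 7: X drops in col 4, lands at row 4

Answer: .....
.....
..X..
..X..
..O.X
.OX.O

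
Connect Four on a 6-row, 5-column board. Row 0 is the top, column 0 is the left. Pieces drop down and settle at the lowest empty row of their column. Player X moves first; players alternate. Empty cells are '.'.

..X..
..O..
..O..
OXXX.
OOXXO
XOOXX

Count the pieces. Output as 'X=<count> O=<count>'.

X=9 O=8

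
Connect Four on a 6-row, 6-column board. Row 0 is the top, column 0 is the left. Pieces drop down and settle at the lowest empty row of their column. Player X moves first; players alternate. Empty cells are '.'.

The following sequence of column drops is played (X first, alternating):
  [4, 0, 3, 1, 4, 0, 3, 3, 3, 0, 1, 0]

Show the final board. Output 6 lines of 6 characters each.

Move 1: X drops in col 4, lands at row 5
Move 2: O drops in col 0, lands at row 5
Move 3: X drops in col 3, lands at row 5
Move 4: O drops in col 1, lands at row 5
Move 5: X drops in col 4, lands at row 4
Move 6: O drops in col 0, lands at row 4
Move 7: X drops in col 3, lands at row 4
Move 8: O drops in col 3, lands at row 3
Move 9: X drops in col 3, lands at row 2
Move 10: O drops in col 0, lands at row 3
Move 11: X drops in col 1, lands at row 4
Move 12: O drops in col 0, lands at row 2

Answer: ......
......
O..X..
O..O..
OX.XX.
OO.XX.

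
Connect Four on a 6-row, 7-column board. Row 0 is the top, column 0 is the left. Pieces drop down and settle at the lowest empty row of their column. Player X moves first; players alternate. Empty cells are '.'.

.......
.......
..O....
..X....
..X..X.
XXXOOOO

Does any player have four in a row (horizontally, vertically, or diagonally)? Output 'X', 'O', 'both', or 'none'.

O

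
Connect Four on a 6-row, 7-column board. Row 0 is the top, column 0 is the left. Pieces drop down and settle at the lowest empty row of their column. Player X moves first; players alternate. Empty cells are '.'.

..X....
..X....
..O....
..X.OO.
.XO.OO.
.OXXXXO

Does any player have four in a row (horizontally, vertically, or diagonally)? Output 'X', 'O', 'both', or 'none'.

X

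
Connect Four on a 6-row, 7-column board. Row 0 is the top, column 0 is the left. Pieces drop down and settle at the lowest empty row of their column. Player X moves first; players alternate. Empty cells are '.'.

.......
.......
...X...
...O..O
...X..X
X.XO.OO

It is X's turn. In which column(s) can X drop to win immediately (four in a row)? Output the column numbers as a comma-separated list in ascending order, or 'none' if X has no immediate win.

Answer: none

Derivation:
col 0: drop X → no win
col 1: drop X → no win
col 2: drop X → no win
col 3: drop X → no win
col 4: drop X → no win
col 5: drop X → no win
col 6: drop X → no win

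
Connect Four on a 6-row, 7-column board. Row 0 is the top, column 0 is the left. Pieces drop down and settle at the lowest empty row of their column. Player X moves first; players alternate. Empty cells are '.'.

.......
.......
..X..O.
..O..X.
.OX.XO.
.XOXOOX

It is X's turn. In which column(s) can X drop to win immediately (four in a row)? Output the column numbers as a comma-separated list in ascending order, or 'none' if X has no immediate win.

col 0: drop X → no win
col 1: drop X → no win
col 2: drop X → no win
col 3: drop X → no win
col 4: drop X → no win
col 5: drop X → no win
col 6: drop X → no win

Answer: none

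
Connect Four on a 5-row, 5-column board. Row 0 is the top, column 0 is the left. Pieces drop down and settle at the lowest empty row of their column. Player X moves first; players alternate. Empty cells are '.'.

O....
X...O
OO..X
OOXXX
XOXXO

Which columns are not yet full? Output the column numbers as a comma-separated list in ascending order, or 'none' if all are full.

Answer: 1,2,3,4

Derivation:
col 0: top cell = 'O' → FULL
col 1: top cell = '.' → open
col 2: top cell = '.' → open
col 3: top cell = '.' → open
col 4: top cell = '.' → open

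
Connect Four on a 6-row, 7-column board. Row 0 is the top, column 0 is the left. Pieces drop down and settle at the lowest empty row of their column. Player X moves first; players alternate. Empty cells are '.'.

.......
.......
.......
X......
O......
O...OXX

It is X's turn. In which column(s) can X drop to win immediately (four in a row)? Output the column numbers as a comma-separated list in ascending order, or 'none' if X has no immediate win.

col 0: drop X → no win
col 1: drop X → no win
col 2: drop X → no win
col 3: drop X → no win
col 4: drop X → no win
col 5: drop X → no win
col 6: drop X → no win

Answer: none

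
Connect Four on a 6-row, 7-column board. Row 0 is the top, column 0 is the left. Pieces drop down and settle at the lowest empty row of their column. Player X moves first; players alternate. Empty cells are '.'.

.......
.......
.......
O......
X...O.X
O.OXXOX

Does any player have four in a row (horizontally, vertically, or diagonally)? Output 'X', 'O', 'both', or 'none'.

none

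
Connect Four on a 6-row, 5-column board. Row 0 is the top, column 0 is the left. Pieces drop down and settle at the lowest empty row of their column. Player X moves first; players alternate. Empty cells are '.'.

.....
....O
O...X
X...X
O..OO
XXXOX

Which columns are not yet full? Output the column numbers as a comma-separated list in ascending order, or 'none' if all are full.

Answer: 0,1,2,3,4

Derivation:
col 0: top cell = '.' → open
col 1: top cell = '.' → open
col 2: top cell = '.' → open
col 3: top cell = '.' → open
col 4: top cell = '.' → open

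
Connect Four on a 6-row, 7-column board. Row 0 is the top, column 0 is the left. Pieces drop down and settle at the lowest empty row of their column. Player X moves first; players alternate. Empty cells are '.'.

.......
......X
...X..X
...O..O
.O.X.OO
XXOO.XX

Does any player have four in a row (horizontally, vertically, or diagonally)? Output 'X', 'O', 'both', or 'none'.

none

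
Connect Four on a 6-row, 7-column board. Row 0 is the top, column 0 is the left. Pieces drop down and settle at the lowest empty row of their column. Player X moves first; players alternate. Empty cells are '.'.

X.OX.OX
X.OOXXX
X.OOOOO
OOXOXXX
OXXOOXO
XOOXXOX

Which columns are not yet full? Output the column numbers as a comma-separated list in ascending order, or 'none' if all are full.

col 0: top cell = 'X' → FULL
col 1: top cell = '.' → open
col 2: top cell = 'O' → FULL
col 3: top cell = 'X' → FULL
col 4: top cell = '.' → open
col 5: top cell = 'O' → FULL
col 6: top cell = 'X' → FULL

Answer: 1,4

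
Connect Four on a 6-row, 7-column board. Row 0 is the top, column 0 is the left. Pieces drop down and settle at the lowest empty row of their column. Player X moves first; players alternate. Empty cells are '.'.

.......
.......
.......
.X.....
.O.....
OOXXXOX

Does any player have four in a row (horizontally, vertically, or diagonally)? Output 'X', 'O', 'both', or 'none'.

none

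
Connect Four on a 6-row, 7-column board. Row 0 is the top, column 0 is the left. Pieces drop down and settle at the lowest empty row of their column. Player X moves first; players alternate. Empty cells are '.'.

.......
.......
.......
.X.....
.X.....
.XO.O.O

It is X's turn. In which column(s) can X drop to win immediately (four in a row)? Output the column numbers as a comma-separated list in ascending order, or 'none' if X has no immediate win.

col 0: drop X → no win
col 1: drop X → WIN!
col 2: drop X → no win
col 3: drop X → no win
col 4: drop X → no win
col 5: drop X → no win
col 6: drop X → no win

Answer: 1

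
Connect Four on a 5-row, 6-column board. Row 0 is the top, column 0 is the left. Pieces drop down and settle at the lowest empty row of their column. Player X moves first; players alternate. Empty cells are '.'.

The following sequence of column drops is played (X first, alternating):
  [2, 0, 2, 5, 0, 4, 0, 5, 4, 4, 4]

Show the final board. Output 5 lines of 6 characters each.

Move 1: X drops in col 2, lands at row 4
Move 2: O drops in col 0, lands at row 4
Move 3: X drops in col 2, lands at row 3
Move 4: O drops in col 5, lands at row 4
Move 5: X drops in col 0, lands at row 3
Move 6: O drops in col 4, lands at row 4
Move 7: X drops in col 0, lands at row 2
Move 8: O drops in col 5, lands at row 3
Move 9: X drops in col 4, lands at row 3
Move 10: O drops in col 4, lands at row 2
Move 11: X drops in col 4, lands at row 1

Answer: ......
....X.
X...O.
X.X.XO
O.X.OO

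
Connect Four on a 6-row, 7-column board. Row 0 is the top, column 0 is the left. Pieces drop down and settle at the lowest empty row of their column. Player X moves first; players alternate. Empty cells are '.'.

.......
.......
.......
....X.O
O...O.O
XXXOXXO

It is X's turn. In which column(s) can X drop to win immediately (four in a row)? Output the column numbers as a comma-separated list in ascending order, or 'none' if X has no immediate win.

col 0: drop X → no win
col 1: drop X → no win
col 2: drop X → no win
col 3: drop X → no win
col 4: drop X → no win
col 5: drop X → no win
col 6: drop X → no win

Answer: none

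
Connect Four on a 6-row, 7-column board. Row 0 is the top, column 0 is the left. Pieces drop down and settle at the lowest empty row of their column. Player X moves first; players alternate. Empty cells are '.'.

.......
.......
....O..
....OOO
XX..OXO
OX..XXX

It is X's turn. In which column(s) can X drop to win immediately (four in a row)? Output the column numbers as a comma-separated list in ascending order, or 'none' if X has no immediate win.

col 0: drop X → no win
col 1: drop X → no win
col 2: drop X → no win
col 3: drop X → WIN!
col 4: drop X → no win
col 5: drop X → no win
col 6: drop X → no win

Answer: 3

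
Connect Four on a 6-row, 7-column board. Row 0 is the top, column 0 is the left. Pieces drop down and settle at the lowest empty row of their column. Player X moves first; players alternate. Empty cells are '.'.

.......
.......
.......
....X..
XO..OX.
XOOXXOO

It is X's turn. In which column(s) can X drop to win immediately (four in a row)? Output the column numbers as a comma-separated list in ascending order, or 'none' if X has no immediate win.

col 0: drop X → no win
col 1: drop X → no win
col 2: drop X → no win
col 3: drop X → no win
col 4: drop X → no win
col 5: drop X → no win
col 6: drop X → no win

Answer: none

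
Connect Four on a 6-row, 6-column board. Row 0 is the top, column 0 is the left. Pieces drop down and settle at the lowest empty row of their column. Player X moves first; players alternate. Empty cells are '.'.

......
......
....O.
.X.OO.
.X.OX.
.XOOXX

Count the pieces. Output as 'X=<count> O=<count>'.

X=6 O=6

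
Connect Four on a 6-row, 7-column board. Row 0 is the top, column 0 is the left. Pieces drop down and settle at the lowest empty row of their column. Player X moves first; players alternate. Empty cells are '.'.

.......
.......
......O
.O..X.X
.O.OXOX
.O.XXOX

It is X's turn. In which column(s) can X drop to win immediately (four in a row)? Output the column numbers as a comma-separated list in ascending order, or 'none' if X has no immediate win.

col 0: drop X → no win
col 1: drop X → no win
col 2: drop X → no win
col 3: drop X → no win
col 4: drop X → WIN!
col 5: drop X → no win
col 6: drop X → no win

Answer: 4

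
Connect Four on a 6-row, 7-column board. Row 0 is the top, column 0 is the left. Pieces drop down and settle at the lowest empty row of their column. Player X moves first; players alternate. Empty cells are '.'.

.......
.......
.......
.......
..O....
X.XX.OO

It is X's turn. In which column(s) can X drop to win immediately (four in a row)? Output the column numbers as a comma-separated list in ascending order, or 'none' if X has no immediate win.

Answer: 1

Derivation:
col 0: drop X → no win
col 1: drop X → WIN!
col 2: drop X → no win
col 3: drop X → no win
col 4: drop X → no win
col 5: drop X → no win
col 6: drop X → no win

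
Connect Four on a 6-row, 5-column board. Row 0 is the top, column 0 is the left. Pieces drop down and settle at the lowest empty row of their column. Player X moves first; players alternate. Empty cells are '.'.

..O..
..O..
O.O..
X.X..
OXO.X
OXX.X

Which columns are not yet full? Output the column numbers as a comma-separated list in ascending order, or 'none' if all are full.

col 0: top cell = '.' → open
col 1: top cell = '.' → open
col 2: top cell = 'O' → FULL
col 3: top cell = '.' → open
col 4: top cell = '.' → open

Answer: 0,1,3,4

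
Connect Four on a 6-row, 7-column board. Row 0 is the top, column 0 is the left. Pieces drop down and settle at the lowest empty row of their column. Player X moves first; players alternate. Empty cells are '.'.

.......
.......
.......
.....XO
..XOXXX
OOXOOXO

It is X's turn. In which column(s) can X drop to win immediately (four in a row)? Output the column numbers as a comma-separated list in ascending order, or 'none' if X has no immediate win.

col 0: drop X → no win
col 1: drop X → no win
col 2: drop X → no win
col 3: drop X → no win
col 4: drop X → no win
col 5: drop X → WIN!
col 6: drop X → no win

Answer: 5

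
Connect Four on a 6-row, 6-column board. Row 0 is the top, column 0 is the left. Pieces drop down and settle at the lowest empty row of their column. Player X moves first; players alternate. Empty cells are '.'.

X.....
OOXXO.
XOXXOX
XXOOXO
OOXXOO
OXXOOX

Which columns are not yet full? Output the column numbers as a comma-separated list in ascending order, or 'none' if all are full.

Answer: 1,2,3,4,5

Derivation:
col 0: top cell = 'X' → FULL
col 1: top cell = '.' → open
col 2: top cell = '.' → open
col 3: top cell = '.' → open
col 4: top cell = '.' → open
col 5: top cell = '.' → open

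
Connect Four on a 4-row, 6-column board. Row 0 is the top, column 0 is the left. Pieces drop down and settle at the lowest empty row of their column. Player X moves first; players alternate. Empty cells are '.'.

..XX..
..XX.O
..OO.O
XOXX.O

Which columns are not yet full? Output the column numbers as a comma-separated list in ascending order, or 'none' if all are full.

Answer: 0,1,4,5

Derivation:
col 0: top cell = '.' → open
col 1: top cell = '.' → open
col 2: top cell = 'X' → FULL
col 3: top cell = 'X' → FULL
col 4: top cell = '.' → open
col 5: top cell = '.' → open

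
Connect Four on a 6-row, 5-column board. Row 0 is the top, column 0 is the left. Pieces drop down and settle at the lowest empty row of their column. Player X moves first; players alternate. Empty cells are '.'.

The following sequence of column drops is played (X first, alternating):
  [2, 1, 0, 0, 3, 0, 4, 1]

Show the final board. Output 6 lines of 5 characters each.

Answer: .....
.....
.....
O....
OO...
XOXXX

Derivation:
Move 1: X drops in col 2, lands at row 5
Move 2: O drops in col 1, lands at row 5
Move 3: X drops in col 0, lands at row 5
Move 4: O drops in col 0, lands at row 4
Move 5: X drops in col 3, lands at row 5
Move 6: O drops in col 0, lands at row 3
Move 7: X drops in col 4, lands at row 5
Move 8: O drops in col 1, lands at row 4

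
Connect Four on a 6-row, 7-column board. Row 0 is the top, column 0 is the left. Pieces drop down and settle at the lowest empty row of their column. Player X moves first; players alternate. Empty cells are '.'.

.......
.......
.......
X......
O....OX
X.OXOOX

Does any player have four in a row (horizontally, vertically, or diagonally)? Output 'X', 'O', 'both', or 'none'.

none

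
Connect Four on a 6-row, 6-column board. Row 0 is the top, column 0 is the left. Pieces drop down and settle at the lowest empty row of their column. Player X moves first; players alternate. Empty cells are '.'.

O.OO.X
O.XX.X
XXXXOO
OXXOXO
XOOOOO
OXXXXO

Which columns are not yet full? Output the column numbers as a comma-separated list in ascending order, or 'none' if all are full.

Answer: 1,4

Derivation:
col 0: top cell = 'O' → FULL
col 1: top cell = '.' → open
col 2: top cell = 'O' → FULL
col 3: top cell = 'O' → FULL
col 4: top cell = '.' → open
col 5: top cell = 'X' → FULL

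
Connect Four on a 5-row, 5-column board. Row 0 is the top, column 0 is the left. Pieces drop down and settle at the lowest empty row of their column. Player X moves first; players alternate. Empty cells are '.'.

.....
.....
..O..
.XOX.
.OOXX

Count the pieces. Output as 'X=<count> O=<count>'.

X=4 O=4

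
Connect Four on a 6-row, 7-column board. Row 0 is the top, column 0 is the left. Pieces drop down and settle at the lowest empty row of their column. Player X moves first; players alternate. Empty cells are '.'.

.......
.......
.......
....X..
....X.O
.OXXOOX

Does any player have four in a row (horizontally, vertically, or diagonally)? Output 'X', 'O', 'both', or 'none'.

none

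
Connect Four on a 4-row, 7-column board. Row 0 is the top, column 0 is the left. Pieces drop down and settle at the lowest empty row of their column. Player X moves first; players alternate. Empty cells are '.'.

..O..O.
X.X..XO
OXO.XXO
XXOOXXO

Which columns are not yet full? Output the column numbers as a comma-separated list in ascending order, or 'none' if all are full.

col 0: top cell = '.' → open
col 1: top cell = '.' → open
col 2: top cell = 'O' → FULL
col 3: top cell = '.' → open
col 4: top cell = '.' → open
col 5: top cell = 'O' → FULL
col 6: top cell = '.' → open

Answer: 0,1,3,4,6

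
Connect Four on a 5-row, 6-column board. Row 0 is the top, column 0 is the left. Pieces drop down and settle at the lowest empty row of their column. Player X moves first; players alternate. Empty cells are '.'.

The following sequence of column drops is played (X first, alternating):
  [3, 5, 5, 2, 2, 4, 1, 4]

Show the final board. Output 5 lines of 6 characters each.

Move 1: X drops in col 3, lands at row 4
Move 2: O drops in col 5, lands at row 4
Move 3: X drops in col 5, lands at row 3
Move 4: O drops in col 2, lands at row 4
Move 5: X drops in col 2, lands at row 3
Move 6: O drops in col 4, lands at row 4
Move 7: X drops in col 1, lands at row 4
Move 8: O drops in col 4, lands at row 3

Answer: ......
......
......
..X.OX
.XOXOO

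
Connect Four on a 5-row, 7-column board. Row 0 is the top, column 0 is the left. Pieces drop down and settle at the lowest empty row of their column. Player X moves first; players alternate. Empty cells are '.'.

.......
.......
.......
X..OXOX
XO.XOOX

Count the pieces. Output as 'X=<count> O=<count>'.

X=6 O=5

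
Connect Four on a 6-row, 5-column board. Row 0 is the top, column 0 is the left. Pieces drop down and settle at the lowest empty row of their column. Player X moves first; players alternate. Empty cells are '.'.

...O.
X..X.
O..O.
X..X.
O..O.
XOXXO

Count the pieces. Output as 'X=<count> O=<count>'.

X=7 O=7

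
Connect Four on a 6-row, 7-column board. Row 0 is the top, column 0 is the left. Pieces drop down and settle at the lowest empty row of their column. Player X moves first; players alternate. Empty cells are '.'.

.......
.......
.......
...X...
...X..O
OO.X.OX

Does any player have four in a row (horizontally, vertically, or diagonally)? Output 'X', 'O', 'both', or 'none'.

none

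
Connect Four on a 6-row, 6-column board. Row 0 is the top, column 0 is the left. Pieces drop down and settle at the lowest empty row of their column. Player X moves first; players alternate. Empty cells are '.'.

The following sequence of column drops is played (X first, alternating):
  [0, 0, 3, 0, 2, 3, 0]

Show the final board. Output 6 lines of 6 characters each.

Answer: ......
......
X.....
O.....
O..O..
X.XX..

Derivation:
Move 1: X drops in col 0, lands at row 5
Move 2: O drops in col 0, lands at row 4
Move 3: X drops in col 3, lands at row 5
Move 4: O drops in col 0, lands at row 3
Move 5: X drops in col 2, lands at row 5
Move 6: O drops in col 3, lands at row 4
Move 7: X drops in col 0, lands at row 2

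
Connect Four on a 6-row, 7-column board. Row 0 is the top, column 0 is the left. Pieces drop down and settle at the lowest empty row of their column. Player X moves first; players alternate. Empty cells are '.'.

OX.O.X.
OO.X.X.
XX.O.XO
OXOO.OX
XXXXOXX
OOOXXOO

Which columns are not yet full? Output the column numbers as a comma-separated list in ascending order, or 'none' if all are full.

Answer: 2,4,6

Derivation:
col 0: top cell = 'O' → FULL
col 1: top cell = 'X' → FULL
col 2: top cell = '.' → open
col 3: top cell = 'O' → FULL
col 4: top cell = '.' → open
col 5: top cell = 'X' → FULL
col 6: top cell = '.' → open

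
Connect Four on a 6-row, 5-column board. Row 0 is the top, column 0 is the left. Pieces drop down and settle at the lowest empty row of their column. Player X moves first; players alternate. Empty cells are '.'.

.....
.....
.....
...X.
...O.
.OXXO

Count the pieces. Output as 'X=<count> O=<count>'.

X=3 O=3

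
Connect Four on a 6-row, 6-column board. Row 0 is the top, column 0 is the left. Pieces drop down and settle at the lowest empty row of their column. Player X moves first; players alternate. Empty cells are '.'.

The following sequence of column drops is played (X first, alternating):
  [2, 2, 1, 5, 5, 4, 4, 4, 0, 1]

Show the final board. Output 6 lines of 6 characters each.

Move 1: X drops in col 2, lands at row 5
Move 2: O drops in col 2, lands at row 4
Move 3: X drops in col 1, lands at row 5
Move 4: O drops in col 5, lands at row 5
Move 5: X drops in col 5, lands at row 4
Move 6: O drops in col 4, lands at row 5
Move 7: X drops in col 4, lands at row 4
Move 8: O drops in col 4, lands at row 3
Move 9: X drops in col 0, lands at row 5
Move 10: O drops in col 1, lands at row 4

Answer: ......
......
......
....O.
.OO.XX
XXX.OO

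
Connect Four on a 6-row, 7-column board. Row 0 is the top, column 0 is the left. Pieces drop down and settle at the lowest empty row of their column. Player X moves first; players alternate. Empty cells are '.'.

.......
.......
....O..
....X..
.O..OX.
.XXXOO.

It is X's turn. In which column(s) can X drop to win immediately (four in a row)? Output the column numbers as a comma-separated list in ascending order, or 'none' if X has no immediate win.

Answer: 0

Derivation:
col 0: drop X → WIN!
col 1: drop X → no win
col 2: drop X → no win
col 3: drop X → no win
col 4: drop X → no win
col 5: drop X → no win
col 6: drop X → no win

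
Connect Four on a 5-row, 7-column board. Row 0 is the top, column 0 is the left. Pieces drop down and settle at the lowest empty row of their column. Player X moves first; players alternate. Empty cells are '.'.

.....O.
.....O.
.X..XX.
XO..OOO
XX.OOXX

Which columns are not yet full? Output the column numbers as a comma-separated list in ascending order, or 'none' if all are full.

col 0: top cell = '.' → open
col 1: top cell = '.' → open
col 2: top cell = '.' → open
col 3: top cell = '.' → open
col 4: top cell = '.' → open
col 5: top cell = 'O' → FULL
col 6: top cell = '.' → open

Answer: 0,1,2,3,4,6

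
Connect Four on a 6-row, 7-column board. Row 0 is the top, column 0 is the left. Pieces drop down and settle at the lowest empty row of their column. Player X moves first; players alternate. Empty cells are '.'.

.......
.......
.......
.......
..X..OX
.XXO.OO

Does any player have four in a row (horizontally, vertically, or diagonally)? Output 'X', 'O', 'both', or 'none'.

none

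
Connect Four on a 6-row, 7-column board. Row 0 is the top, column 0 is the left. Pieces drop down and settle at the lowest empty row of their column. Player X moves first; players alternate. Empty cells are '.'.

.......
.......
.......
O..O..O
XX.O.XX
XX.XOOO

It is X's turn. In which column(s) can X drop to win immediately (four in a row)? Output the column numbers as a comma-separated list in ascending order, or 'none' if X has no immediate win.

Answer: 2

Derivation:
col 0: drop X → no win
col 1: drop X → no win
col 2: drop X → WIN!
col 3: drop X → no win
col 4: drop X → no win
col 5: drop X → no win
col 6: drop X → no win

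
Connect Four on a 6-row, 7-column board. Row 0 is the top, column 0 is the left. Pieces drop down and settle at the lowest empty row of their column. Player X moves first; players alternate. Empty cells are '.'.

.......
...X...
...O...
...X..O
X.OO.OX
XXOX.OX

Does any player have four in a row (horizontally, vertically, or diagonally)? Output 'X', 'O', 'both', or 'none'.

none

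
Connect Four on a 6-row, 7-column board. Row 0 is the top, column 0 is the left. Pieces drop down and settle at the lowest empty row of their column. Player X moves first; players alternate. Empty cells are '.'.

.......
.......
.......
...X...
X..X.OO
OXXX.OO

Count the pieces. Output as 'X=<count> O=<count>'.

X=6 O=5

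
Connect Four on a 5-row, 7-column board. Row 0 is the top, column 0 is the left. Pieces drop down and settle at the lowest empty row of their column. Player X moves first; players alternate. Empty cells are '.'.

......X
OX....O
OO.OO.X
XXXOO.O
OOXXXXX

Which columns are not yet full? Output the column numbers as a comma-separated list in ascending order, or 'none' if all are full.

col 0: top cell = '.' → open
col 1: top cell = '.' → open
col 2: top cell = '.' → open
col 3: top cell = '.' → open
col 4: top cell = '.' → open
col 5: top cell = '.' → open
col 6: top cell = 'X' → FULL

Answer: 0,1,2,3,4,5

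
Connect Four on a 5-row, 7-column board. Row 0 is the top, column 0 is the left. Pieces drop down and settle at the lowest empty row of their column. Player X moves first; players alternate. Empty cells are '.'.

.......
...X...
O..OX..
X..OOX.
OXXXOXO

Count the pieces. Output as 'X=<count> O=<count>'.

X=8 O=7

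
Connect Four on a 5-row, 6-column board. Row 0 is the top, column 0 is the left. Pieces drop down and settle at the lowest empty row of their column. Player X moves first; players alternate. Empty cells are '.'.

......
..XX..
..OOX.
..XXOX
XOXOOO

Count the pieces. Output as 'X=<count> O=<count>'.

X=8 O=7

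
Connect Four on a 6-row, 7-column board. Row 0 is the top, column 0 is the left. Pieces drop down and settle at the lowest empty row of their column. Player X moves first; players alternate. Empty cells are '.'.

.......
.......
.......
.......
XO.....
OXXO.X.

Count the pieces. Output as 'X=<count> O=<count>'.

X=4 O=3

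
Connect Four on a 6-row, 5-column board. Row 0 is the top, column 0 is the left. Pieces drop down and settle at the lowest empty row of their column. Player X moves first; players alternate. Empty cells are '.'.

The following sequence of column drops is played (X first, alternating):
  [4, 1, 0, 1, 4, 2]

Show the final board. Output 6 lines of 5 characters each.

Answer: .....
.....
.....
.....
.O..X
XOO.X

Derivation:
Move 1: X drops in col 4, lands at row 5
Move 2: O drops in col 1, lands at row 5
Move 3: X drops in col 0, lands at row 5
Move 4: O drops in col 1, lands at row 4
Move 5: X drops in col 4, lands at row 4
Move 6: O drops in col 2, lands at row 5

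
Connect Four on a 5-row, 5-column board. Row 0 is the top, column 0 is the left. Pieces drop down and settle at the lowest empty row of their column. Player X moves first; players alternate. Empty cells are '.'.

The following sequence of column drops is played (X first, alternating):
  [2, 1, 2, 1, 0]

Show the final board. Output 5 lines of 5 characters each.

Answer: .....
.....
.....
.OX..
XOX..

Derivation:
Move 1: X drops in col 2, lands at row 4
Move 2: O drops in col 1, lands at row 4
Move 3: X drops in col 2, lands at row 3
Move 4: O drops in col 1, lands at row 3
Move 5: X drops in col 0, lands at row 4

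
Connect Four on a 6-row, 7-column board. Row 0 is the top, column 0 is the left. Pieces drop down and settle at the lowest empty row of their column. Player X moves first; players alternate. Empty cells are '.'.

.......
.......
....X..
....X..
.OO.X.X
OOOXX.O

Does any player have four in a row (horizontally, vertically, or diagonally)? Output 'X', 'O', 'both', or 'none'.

X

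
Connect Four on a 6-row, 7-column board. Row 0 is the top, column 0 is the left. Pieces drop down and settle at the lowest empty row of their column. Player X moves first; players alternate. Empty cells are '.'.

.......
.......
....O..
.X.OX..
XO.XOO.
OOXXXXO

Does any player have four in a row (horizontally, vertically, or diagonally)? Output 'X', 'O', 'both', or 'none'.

X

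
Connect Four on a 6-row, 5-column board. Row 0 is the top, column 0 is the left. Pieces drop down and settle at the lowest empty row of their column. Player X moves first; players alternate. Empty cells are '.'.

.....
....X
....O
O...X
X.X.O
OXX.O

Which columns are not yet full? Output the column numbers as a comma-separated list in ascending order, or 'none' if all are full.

col 0: top cell = '.' → open
col 1: top cell = '.' → open
col 2: top cell = '.' → open
col 3: top cell = '.' → open
col 4: top cell = '.' → open

Answer: 0,1,2,3,4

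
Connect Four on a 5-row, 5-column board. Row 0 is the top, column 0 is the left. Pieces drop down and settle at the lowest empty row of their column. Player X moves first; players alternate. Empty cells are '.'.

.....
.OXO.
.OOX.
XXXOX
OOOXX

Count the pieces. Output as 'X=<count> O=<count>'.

X=8 O=8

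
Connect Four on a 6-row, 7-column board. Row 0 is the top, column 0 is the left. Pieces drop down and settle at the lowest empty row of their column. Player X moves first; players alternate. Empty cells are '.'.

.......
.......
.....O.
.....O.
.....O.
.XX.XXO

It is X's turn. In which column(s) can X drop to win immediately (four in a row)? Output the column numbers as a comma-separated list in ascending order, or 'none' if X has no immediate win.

col 0: drop X → no win
col 1: drop X → no win
col 2: drop X → no win
col 3: drop X → WIN!
col 4: drop X → no win
col 5: drop X → no win
col 6: drop X → no win

Answer: 3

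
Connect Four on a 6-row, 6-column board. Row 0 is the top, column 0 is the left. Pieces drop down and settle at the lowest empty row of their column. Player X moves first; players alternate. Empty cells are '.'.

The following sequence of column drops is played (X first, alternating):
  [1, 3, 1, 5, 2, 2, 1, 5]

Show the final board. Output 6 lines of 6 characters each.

Move 1: X drops in col 1, lands at row 5
Move 2: O drops in col 3, lands at row 5
Move 3: X drops in col 1, lands at row 4
Move 4: O drops in col 5, lands at row 5
Move 5: X drops in col 2, lands at row 5
Move 6: O drops in col 2, lands at row 4
Move 7: X drops in col 1, lands at row 3
Move 8: O drops in col 5, lands at row 4

Answer: ......
......
......
.X....
.XO..O
.XXO.O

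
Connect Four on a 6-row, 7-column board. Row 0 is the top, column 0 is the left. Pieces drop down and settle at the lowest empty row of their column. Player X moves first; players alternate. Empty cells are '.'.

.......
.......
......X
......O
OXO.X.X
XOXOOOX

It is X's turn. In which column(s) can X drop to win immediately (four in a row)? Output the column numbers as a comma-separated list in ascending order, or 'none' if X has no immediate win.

Answer: none

Derivation:
col 0: drop X → no win
col 1: drop X → no win
col 2: drop X → no win
col 3: drop X → no win
col 4: drop X → no win
col 5: drop X → no win
col 6: drop X → no win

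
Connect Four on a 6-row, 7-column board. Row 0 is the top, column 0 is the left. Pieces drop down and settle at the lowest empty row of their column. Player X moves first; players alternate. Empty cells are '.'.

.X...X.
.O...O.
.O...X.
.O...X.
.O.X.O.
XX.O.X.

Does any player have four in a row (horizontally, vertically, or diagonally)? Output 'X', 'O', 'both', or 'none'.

O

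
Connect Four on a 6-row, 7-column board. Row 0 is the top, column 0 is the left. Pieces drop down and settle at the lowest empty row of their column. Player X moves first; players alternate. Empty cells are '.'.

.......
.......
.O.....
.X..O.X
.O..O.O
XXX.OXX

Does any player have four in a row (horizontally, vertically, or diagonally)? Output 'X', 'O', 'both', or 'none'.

none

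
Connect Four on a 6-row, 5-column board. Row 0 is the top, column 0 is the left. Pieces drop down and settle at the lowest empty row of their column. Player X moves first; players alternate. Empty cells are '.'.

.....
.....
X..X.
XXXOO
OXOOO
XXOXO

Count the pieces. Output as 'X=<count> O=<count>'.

X=9 O=8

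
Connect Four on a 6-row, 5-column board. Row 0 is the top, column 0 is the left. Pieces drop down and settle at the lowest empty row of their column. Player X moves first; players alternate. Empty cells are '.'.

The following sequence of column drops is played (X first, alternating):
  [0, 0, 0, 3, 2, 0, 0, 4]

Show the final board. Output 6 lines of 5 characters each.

Move 1: X drops in col 0, lands at row 5
Move 2: O drops in col 0, lands at row 4
Move 3: X drops in col 0, lands at row 3
Move 4: O drops in col 3, lands at row 5
Move 5: X drops in col 2, lands at row 5
Move 6: O drops in col 0, lands at row 2
Move 7: X drops in col 0, lands at row 1
Move 8: O drops in col 4, lands at row 5

Answer: .....
X....
O....
X....
O....
X.XOO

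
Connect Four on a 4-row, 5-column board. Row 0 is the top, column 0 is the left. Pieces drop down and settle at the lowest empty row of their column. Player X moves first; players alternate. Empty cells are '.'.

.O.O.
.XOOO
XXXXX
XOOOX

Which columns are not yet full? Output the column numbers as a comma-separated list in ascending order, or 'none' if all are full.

Answer: 0,2,4

Derivation:
col 0: top cell = '.' → open
col 1: top cell = 'O' → FULL
col 2: top cell = '.' → open
col 3: top cell = 'O' → FULL
col 4: top cell = '.' → open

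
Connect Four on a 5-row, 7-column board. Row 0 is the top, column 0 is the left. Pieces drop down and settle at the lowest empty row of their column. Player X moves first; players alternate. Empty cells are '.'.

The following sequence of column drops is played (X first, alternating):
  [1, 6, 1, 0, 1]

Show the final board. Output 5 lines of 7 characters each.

Answer: .......
.......
.X.....
.X.....
OX....O

Derivation:
Move 1: X drops in col 1, lands at row 4
Move 2: O drops in col 6, lands at row 4
Move 3: X drops in col 1, lands at row 3
Move 4: O drops in col 0, lands at row 4
Move 5: X drops in col 1, lands at row 2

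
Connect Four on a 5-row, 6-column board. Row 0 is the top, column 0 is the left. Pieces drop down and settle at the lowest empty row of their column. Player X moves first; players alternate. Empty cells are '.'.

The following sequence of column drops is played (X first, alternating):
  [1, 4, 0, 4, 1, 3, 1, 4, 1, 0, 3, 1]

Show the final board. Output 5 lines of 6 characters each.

Answer: .O....
.X....
.X..O.
OX.XO.
XX.OO.

Derivation:
Move 1: X drops in col 1, lands at row 4
Move 2: O drops in col 4, lands at row 4
Move 3: X drops in col 0, lands at row 4
Move 4: O drops in col 4, lands at row 3
Move 5: X drops in col 1, lands at row 3
Move 6: O drops in col 3, lands at row 4
Move 7: X drops in col 1, lands at row 2
Move 8: O drops in col 4, lands at row 2
Move 9: X drops in col 1, lands at row 1
Move 10: O drops in col 0, lands at row 3
Move 11: X drops in col 3, lands at row 3
Move 12: O drops in col 1, lands at row 0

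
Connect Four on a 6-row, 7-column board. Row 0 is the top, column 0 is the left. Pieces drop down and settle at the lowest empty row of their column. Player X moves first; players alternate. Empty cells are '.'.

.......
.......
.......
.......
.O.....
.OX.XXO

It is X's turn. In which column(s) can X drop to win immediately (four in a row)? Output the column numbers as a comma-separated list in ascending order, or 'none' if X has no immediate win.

col 0: drop X → no win
col 1: drop X → no win
col 2: drop X → no win
col 3: drop X → WIN!
col 4: drop X → no win
col 5: drop X → no win
col 6: drop X → no win

Answer: 3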